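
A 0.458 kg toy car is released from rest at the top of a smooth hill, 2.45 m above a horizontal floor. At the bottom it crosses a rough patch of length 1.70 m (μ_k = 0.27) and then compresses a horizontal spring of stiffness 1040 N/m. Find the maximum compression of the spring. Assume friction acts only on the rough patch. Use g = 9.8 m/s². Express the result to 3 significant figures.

x = 0.131 m

Initial energy: E₁ = mgh = (0.458)(9.8)(2.45) = 10.997 J
Friction removes W_f = μ_k mg d = (0.27)(0.458)(9.8)(1.70) = 2.060 J
Energy reaching the spring: E = 10.997 − 2.060 = 8.9364 J
At max compression ½kx² = E ⇒ x = √(2E/k) = √(2 × 8.9364/1040) = 0.1311 m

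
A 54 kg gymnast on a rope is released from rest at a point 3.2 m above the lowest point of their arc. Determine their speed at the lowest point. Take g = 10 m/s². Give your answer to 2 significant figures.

Equating total energy at the two states: mgh = ½mv²
v = √(2gh) = √(2 × 10 × 3.2) = √64.000 = 8.000 m/s

v = 8.0 m/s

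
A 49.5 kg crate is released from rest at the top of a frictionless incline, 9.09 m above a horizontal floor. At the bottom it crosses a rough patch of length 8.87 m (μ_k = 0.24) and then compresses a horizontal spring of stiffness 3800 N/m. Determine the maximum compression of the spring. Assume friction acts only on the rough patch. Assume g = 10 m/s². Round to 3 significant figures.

Initial energy: E₁ = mgh = (49.5)(10)(9.09) = 4499.6 J
Friction removes W_f = μ_k mg d = (0.24)(49.5)(10)(8.87) = 1054 J
Energy reaching the spring: E = 4499.6 − 1054 = 3445.8 J
At max compression ½kx² = E ⇒ x = √(2E/k) = √(2 × 3445.8/3800) = 1.347 m

x = 1.35 m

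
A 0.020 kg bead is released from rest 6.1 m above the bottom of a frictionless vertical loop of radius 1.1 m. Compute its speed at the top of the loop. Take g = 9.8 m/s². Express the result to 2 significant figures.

Energy conservation: mgh = ½mv_top² + mg(2r)
v_top² = 2g(h − 2r) = 2(9.8)(6.1 − 2.200) = 76.44
v_top = 8.743 m/s

v = 8.7 m/s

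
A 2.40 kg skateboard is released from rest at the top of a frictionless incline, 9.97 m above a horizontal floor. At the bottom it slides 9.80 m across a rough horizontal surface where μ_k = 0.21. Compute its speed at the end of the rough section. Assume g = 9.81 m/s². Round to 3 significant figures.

Applying the work–energy principle:
mgh = ½mv² + μ_k m g d
W_f = μ_k mg d = (0.21)(2.40)(9.81)(9.80) = 48.45 J
½mv² = mgh − W_f = 234.73 − 48.45 = 186.28 J
v = √(2 × 186.28/2.40) = 12.46 m/s

v = 12.5 m/s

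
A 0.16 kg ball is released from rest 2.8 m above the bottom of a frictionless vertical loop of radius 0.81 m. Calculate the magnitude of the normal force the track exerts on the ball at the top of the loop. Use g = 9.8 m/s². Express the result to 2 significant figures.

Energy from release to top (height 2r): mgh = ½mv_top² + mg(2r)
v_top² = 2g(h − 2r) = 2(9.8)(2.8 − 1.620) = 23.128 m²/s²
At the top, both N and weight point toward the centre: N + mg = mv_top²/r
N = m(v_top²/r − g) = 0.16(23.128/0.81 − 9.8) = 3.000 N

N = 3.0 N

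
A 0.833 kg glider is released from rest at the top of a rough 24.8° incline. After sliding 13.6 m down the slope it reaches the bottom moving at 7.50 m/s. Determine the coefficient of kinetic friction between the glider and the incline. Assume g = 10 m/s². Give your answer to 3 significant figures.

μ_k = 0.234

mgh = ½mv² + μ_k (mg cosθ) L, with h = L sinθ
mgL sinθ = 47.519 J; ½mv² = 23.428 J
W_f = 47.519 − 23.428 = 24.09 J
μ_k = W_f/(mg cosθ · L) = 24.09/(7.562 × 13.6) = 0.2343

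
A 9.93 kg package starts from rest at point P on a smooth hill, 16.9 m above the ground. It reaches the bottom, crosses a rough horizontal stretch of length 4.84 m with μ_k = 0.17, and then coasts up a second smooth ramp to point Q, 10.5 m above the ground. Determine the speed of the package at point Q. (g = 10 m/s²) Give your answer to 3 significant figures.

v = 10.6 m/s

Energy at P: mgh₁ = (9.93)(10)(16.9) = 1678.2 J
Friction loss: W_f = μ_k mg d = 81.70 J
At Q: ½mv² + mgh₂ = mgh₁ − W_f
½mv² = 1678.2 − 81.70 − 1042.6 = 553.82 J
v = √(2 × 553.82/9.93) = 10.56 m/s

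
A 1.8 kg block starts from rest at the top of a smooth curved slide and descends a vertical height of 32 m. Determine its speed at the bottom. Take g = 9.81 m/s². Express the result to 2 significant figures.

v = 25 m/s

Energy conservation between the two points: mgh = ½mv²
v = √(2gh) = √(2 × 9.81 × 32) = √627.84 = 25.06 m/s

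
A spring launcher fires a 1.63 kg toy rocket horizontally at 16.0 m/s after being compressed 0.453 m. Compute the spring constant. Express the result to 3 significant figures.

k = 2030 N/m

½kx² = ½mv²
k = mv²/x² = (1.63)(16.0)²/(0.453)² = 2033 N/m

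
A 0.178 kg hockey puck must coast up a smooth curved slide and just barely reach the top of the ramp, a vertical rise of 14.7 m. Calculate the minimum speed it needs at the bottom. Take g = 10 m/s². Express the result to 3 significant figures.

v = 17.1 m/s

At the top it is momentarily at rest, so all KE converts to PE: ½mv² = mgh
v = √(2gh) = √(2 × 10 × 14.7) = 17.15 m/s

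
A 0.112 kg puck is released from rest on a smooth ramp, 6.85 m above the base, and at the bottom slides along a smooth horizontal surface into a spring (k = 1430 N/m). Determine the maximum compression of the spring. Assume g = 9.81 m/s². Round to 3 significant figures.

Gravitational PE at the top equals spring PE at max compression: mgh = ½kx²
x = √(2mgh/k) = √(2 × 0.112 × 9.81 × 6.85 / 1430) = 0.1026 m

x = 0.103 m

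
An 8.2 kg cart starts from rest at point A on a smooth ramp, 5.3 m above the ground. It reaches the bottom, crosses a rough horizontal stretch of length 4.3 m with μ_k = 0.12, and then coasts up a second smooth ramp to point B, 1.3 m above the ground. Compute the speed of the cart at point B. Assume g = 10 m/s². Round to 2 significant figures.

Energy at A: mgh₁ = (8.2)(10)(5.3) = 434.60 J
Friction loss: W_f = μ_k mg d = 42.31 J
At B: ½mv² + mgh₂ = mgh₁ − W_f
½mv² = 434.60 − 42.31 − 106.60 = 285.69 J
v = √(2 × 285.69/8.2) = 8.347 m/s

v = 8.3 m/s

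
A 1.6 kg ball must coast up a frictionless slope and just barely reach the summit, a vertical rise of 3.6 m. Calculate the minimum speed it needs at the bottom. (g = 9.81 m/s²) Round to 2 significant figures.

At the top it is momentarily at rest, so all KE converts to PE: ½mv² = mgh
v = √(2gh) = √(2 × 9.81 × 3.6) = 8.404 m/s

v = 8.4 m/s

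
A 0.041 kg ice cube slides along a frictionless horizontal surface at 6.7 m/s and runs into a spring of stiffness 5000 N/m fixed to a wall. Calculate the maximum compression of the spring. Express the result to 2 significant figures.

All KE is stored as spring PE at maximum compression: ½mv² = ½kx²
x = v√(m/k) = 6.7 × √(0.041/5000) = 0.01919 m

x = 0.019 m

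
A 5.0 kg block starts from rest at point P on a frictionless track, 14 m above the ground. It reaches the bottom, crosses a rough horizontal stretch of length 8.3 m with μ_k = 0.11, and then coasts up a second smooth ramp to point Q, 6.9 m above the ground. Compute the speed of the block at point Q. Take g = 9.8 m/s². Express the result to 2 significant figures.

Energy at P: mgh₁ = (5.0)(9.8)(14) = 686.00 J
Friction loss: W_f = μ_k mg d = 44.74 J
At Q: ½mv² + mgh₂ = mgh₁ − W_f
½mv² = 686.00 − 44.74 − 338.10 = 303.16 J
v = √(2 × 303.16/5.0) = 11.01 m/s

v = 11 m/s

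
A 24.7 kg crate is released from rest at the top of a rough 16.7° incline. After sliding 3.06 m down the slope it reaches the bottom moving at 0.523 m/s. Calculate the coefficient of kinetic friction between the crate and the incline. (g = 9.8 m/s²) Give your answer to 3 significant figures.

μ_k = 0.295

The energy dissipated by friction is the PE lost minus the KE gained:
mgL sinθ = 212.85 J; ½mv² = 3.3781 J
W_f = 212.85 − 3.3781 = 209.5 J
μ_k = W_f/(mg cosθ · L) = 209.5/(231.9 × 3.06) = 0.2953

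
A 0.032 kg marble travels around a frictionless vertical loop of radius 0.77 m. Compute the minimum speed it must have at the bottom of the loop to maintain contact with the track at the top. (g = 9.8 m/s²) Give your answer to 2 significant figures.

At the top: mg = mv_top²/r ⇒ v_top² = gr = 7.546 m²/s²
Energy from bottom to top (height 2r): ½mv_bot² = ½mv_top² + mg(2r)
v_bot² = gr + 4gr = 5gr = 37.73
v_bot = √(5gr) = 6.142 m/s

v = 6.1 m/s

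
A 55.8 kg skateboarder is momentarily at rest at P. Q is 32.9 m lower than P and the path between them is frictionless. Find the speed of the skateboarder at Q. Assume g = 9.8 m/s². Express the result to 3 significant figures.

Equating total energy at the two states: mgh = ½mv²
v = √(2gh) = √(2 × 9.8 × 32.9) = √644.84 = 25.39 m/s

v = 25.4 m/s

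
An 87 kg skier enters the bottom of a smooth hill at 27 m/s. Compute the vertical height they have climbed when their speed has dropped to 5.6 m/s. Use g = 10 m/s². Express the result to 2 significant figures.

h = 35 m

Energy balance between the two points: ½mv₁² = ½mv₂² + mgh
h = (v₁² − v₂²)/(2g) = (27² − 5.6²)/(2 × 10) = 34.88 m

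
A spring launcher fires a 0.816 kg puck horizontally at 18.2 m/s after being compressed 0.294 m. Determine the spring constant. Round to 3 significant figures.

Spring PE at full compression equals KE at release: ½kx² = ½mv²
k = mv²/x² = (0.816)(18.2)²/(0.294)² = 3127 N/m

k = 3130 N/m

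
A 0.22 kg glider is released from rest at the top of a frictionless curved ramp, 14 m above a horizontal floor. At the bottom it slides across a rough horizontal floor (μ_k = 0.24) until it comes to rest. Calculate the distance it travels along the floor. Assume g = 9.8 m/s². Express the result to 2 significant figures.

Applying the work–energy principle:
At rest all PE has been dissipated by friction: mgh = μ_k m g d
d = h/μ_k = 14/0.24 = 58.33 m

d = 58 m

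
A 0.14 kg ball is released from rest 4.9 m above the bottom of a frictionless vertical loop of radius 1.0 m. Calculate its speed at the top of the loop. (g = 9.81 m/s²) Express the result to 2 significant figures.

v = 7.5 m/s

Energy conservation: mgh = ½mv_top² + mg(2r)
v_top² = 2g(h − 2r) = 2(9.81)(4.9 − 2.000) = 56.90
v_top = 7.543 m/s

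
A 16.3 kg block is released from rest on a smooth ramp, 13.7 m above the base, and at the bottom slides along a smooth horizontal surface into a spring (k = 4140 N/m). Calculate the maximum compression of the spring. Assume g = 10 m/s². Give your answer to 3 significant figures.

Energy conservation (no friction) from release to max compression: mgh = ½kx²
x = √(2mgh/k) = √(2 × 16.3 × 10 × 13.7 / 4140) = 1.039 m

x = 1.04 m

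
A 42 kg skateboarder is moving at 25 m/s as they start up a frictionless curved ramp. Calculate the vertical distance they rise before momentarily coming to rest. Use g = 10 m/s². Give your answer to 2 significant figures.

h = 31 m

Setting KE at the bottom equal to PE gained: ½mv² = mgh
h = v²/(2g) = 25²/(2 × 10) = 31.25 m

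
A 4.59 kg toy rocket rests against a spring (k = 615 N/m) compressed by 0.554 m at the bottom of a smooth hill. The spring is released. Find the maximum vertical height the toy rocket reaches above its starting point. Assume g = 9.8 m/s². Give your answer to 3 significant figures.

All spring PE becomes gravitational PE at the highest point: ½kx² = mgh
h = kx²/(2mg) = (615)(0.554)²/(2 × 4.59 × 9.8) = 2.098 m

h = 2.10 m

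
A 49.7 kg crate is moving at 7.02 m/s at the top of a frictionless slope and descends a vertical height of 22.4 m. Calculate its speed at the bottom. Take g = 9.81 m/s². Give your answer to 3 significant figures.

v = 22.1 m/s

Energy conservation between the two points: ½mv₀² + mgh = ½mv²
The mass cancels from both sides.
v² = v₀² + 2gh = (7.02)² + 2(9.81)(22.4) = 488.77
v = √488.77 = 22.11 m/s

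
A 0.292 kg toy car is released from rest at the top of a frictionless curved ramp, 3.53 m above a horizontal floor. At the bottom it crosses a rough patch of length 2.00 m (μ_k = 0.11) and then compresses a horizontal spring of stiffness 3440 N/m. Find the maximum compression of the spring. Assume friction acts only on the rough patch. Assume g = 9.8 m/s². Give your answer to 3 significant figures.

Initial energy: E₁ = mgh = (0.292)(9.8)(3.53) = 10.101 J
Friction removes W_f = μ_k mg d = (0.11)(0.292)(9.8)(2.00) = 0.6296 J
Energy reaching the spring: E = 10.101 − 0.6296 = 9.4719 J
At max compression ½kx² = E ⇒ x = √(2E/k) = √(2 × 9.4719/3440) = 0.07421 m

x = 0.0742 m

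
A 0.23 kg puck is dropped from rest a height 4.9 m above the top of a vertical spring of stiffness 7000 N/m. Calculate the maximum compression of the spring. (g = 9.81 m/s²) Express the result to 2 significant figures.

Let x be the compression. The total drop is H + x, and the puck is instantaneously at rest at max compression, so energy conservation gives:
mg(H + x) = ½kx²
½(7000)x² − (0.23)(9.81)x − (0.23)(9.81)(4.9) = 0
3500x² − 2.256x − 11.06 = 0
x = [2.256 + √(5.091 + 154782)]/(2 × 3500) = 0.05653 m

x = 0.057 m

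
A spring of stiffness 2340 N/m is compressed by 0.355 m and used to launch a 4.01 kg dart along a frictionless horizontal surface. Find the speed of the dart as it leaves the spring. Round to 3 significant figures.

v = 8.58 m/s

Spring PE converts entirely to kinetic energy: ½kx² = ½mv²
v = x√(k/m) = 0.355 × √(2340/4.01) = 8.576 m/s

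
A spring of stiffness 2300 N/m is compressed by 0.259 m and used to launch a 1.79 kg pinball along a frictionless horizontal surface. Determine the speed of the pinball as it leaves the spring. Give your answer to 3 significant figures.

v = 9.28 m/s

The pinball leaves the spring when the spring is at natural length, so ½kx² = ½mv²
v = x√(k/m) = 0.259 × √(2300/1.79) = 9.284 m/s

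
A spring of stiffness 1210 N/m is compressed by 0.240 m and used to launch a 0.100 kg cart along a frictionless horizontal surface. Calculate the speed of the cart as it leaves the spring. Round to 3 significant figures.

Conservation of energy: ½kx² = ½mv²
v = x√(k/m) = 0.240 × √(1210/0.100) = 26.40 m/s

v = 26.4 m/s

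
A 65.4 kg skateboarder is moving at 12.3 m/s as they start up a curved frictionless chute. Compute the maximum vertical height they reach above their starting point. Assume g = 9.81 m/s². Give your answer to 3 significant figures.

h = 7.71 m

Setting KE at the bottom equal to PE gained: ½mv² = mgh
h = v²/(2g) = 12.3²/(2 × 9.81) = 7.711 m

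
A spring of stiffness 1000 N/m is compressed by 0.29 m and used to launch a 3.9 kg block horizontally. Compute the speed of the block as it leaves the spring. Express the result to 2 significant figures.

Spring PE converts entirely to kinetic energy: ½kx² = ½mv²
v = x√(k/m) = 0.29 × √(1000/3.9) = 4.644 m/s

v = 4.6 m/s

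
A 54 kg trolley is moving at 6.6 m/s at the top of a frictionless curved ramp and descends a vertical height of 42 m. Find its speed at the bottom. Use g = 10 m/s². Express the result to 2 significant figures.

v = 30 m/s

Mechanical energy is conserved (no friction): ½mv₀² + mgh = ½mv²
v² = v₀² + 2gh = (6.6)² + 2(10)(42) = 883.56
v = √883.56 = 29.72 m/s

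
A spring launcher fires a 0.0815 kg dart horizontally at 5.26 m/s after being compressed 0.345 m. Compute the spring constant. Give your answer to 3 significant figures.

k = 18.9 N/m

Energy stored in the spring equals the launch KE: ½kx² = ½mv²
k = mv²/x² = (0.0815)(5.26)²/(0.345)² = 18.94 N/m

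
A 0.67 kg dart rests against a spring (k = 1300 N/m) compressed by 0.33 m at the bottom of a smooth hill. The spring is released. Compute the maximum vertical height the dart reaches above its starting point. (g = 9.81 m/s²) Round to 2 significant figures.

At maximum height the dart is at rest, so ½kx² = mgh
h = kx²/(2mg) = (1300)(0.33)²/(2 × 0.67 × 9.81) = 10.77 m

h = 11 m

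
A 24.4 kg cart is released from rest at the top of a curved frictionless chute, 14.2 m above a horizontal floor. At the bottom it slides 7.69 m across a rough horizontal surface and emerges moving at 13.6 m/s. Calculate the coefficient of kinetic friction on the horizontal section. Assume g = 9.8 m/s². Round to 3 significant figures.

μ_k = 0.619

Energy bookkeeping (friction removes W_f = μ_k N d):
mgh = ½mv² + μ_k m g d
mgh = 3395.5 J; ½mv² = 2256.5 J
W_f = 3395.5 − 2256.5 = 1139 J
μ_k = W_f/(mg·d) = 1139/(239.1 × 7.69) = 0.6194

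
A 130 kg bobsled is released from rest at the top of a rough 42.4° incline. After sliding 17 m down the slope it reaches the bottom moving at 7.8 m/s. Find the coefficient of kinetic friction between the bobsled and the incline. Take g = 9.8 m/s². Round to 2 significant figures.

μ_k = 0.67

mgh = ½mv² + μ_k (mg cosθ) L, with h = L sinθ
mgL sinθ = 14604 J; ½mv² = 3954.6 J
W_f = 14604 − 3954.6 = 10649 J
μ_k = W_f/(mg cosθ · L) = 10649/(940.8 × 17) = 0.6659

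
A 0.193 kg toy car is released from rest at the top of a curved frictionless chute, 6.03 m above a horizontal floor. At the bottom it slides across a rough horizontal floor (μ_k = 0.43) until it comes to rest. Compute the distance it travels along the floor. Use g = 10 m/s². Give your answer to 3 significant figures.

Energy at the top = energy at the end + work done against friction:
At rest all PE has been dissipated by friction: mgh = μ_k m g d
d = h/μ_k = 6.03/0.43 = 14.02 m

d = 14.0 m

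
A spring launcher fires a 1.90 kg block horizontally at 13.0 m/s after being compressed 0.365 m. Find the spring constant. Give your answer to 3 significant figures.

k = 2410 N/m

Energy stored in the spring equals the launch KE: ½kx² = ½mv²
k = mv²/x² = (1.90)(13.0)²/(0.365)² = 2410 N/m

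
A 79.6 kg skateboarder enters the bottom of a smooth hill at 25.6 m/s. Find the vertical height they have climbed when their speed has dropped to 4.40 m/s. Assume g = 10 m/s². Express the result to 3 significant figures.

Energy balance between the two points: ½mv₁² = ½mv₂² + mgh
h = (v₁² − v₂²)/(2g) = (25.6² − 4.40²)/(2 × 10) = 31.80 m

h = 31.8 m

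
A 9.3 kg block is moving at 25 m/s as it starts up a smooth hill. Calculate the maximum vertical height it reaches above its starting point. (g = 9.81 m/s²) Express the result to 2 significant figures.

h = 32 m

Setting KE at the bottom equal to PE gained: ½mv² = mgh
h = v²/(2g) = 25²/(2 × 9.81) = 31.86 m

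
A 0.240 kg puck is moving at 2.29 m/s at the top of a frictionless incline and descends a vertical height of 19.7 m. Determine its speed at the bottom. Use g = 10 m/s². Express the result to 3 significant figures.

Mechanical energy is conserved (no friction): ½mv₀² + mgh = ½mv²
The mass cancels from both sides.
v² = v₀² + 2gh = (2.29)² + 2(10)(19.7) = 399.24
v = √399.24 = 19.98 m/s

v = 20.0 m/s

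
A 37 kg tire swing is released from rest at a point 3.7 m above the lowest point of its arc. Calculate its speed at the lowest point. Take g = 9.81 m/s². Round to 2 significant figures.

By conservation of mechanical energy, mgh = ½mv²
v = √(2gh) = √(2 × 9.81 × 3.7) = √72.594 = 8.520 m/s

v = 8.5 m/s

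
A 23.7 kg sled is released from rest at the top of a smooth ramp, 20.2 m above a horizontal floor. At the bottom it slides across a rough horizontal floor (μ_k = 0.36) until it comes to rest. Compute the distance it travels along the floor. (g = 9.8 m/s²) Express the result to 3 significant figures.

Energy bookkeeping (friction removes W_f = μ_k N d):
At rest all PE has been dissipated by friction: mgh = μ_k m g d
d = h/μ_k = 20.2/0.36 = 56.11 m

d = 56.1 m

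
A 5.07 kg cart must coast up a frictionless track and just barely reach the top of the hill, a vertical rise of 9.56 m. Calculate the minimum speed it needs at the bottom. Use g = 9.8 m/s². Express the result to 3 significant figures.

At the top it is momentarily at rest, so all KE converts to PE: ½mv² = mgh
v = √(2gh) = √(2 × 9.8 × 9.56) = 13.69 m/s

v = 13.7 m/s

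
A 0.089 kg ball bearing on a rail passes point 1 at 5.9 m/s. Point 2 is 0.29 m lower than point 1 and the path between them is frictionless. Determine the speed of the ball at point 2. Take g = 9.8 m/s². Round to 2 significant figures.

By conservation of mechanical energy, ½mv₀² + mgh = ½mv²
v² = v₀² + 2gh = (5.9)² + 2(9.8)(0.29) = 40.494
v = √40.494 = 6.363 m/s

v = 6.4 m/s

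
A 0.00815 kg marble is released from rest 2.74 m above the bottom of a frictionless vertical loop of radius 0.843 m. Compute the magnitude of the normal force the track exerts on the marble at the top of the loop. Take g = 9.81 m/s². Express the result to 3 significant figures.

N = 0.120 N

Energy from release to top (height 2r): mgh = ½mv_top² + mg(2r)
v_top² = 2g(h − 2r) = 2(9.81)(2.74 − 1.686) = 20.679 m²/s²
At the top, both N and weight point toward the centre: N + mg = mv_top²/r
N = m(v_top²/r − g) = 0.00815(20.679/0.843 − 9.81) = 0.1200 N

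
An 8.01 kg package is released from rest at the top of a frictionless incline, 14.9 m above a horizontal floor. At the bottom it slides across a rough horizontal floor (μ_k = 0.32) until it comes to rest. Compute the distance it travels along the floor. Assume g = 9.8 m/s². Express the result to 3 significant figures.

Energy bookkeeping (friction removes W_f = μ_k N d):
At rest all PE has been dissipated by friction: mgh = μ_k m g d
d = h/μ_k = 14.9/0.32 = 46.56 m

d = 46.6 m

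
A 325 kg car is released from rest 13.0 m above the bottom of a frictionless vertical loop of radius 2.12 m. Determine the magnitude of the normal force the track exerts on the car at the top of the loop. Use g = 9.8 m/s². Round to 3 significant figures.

Energy from release to top (height 2r): mgh = ½mv_top² + mg(2r)
v_top² = 2g(h − 2r) = 2(9.8)(13.0 − 4.240) = 171.70 m²/s²
At the top, both N and weight point toward the centre: N + mg = mv_top²/r
N = m(v_top²/r − g) = 325(171.70/2.12 − 9.8) = 23136 N

N = 23100 N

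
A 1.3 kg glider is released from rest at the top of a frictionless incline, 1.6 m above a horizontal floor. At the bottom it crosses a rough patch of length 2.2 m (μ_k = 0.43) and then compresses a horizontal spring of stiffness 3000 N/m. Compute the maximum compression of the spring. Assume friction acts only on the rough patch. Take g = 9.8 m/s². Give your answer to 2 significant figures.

x = 0.075 m

Initial energy: E₁ = mgh = (1.3)(9.8)(1.6) = 20.384 J
Friction removes W_f = μ_k mg d = (0.43)(1.3)(9.8)(2.2) = 12.05 J
Energy reaching the spring: E = 20.384 − 12.05 = 8.3320 J
At max compression ½kx² = E ⇒ x = √(2E/k) = √(2 × 8.3320/3000) = 0.07453 m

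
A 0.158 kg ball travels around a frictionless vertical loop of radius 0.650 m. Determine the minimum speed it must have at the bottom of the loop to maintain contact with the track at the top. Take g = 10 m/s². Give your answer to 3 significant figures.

v = 5.70 m/s

At the top: mg = mv_top²/r ⇒ v_top² = gr = 6.500 m²/s²
Energy from bottom to top (height 2r): ½mv_bot² = ½mv_top² + mg(2r)
v_bot² = gr + 4gr = 5gr = 32.50
v_bot = √(5gr) = 5.701 m/s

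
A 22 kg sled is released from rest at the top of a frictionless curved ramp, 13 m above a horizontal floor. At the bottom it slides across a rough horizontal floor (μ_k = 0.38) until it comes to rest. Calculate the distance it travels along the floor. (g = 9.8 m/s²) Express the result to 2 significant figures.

d = 34 m

Energy bookkeeping (friction removes W_f = μ_k N d):
At rest all PE has been dissipated by friction: mgh = μ_k m g d
d = h/μ_k = 13/0.38 = 34.21 m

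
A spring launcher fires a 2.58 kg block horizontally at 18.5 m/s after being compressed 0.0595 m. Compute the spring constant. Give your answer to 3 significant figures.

½kx² = ½mv²
k = mv²/x² = (2.58)(18.5)²/(0.0595)² = 249419 N/m

k = 249000 N/m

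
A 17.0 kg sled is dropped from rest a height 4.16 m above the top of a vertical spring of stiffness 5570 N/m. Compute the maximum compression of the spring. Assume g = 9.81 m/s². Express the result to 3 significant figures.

x = 0.530 m

Measuring PE from the top of the relaxed spring, at max compression the sled has dropped H + x with zero KE, so:
mg(H + x) = ½kx²
½(5570)x² − (17.0)(9.81)x − (17.0)(9.81)(4.16) = 0
2785x² − 166.8x − 693.8 = 0
x = [166.8 + √(27812 + 7.7285e+06)]/(2 × 2785) = 0.5299 m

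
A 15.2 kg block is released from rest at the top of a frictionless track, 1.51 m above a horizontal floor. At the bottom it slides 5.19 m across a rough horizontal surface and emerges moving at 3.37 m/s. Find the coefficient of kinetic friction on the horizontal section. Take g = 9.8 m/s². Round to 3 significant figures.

Energy at the top = energy at the end + work done against friction:
mgh = ½mv² + μ_k m g d
mgh = 224.93 J; ½mv² = 86.312 J
W_f = 224.93 − 86.312 = 138.6 J
μ_k = W_f/(mg·d) = 138.6/(149.0 × 5.19) = 0.1793

μ_k = 0.179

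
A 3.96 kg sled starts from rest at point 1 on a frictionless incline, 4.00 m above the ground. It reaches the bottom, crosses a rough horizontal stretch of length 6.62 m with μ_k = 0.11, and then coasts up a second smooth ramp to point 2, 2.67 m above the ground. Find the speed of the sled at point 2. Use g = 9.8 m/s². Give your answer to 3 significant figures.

v = 3.43 m/s

Energy at 1: mgh₁ = (3.96)(9.8)(4.00) = 155.23 J
Friction loss: W_f = μ_k mg d = 28.26 J
At 2: ½mv² + mgh₂ = mgh₁ − W_f
½mv² = 155.23 − 28.26 − 103.62 = 23.355 J
v = √(2 × 23.355/3.96) = 3.434 m/s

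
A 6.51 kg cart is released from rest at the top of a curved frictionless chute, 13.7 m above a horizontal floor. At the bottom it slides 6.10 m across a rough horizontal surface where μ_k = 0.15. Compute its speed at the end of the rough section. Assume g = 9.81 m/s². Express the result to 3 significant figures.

Applying the work–energy principle:
mgh = ½mv² + μ_k m g d
W_f = μ_k mg d = (0.15)(6.51)(9.81)(6.10) = 58.43 J
½mv² = mgh − W_f = 874.92 − 58.43 = 816.49 J
v = √(2 × 816.49/6.51) = 15.84 m/s

v = 15.8 m/s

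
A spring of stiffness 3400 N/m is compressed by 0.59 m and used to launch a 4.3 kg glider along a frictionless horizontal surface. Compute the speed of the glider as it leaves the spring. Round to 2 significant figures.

v = 17 m/s

Conservation of energy: ½kx² = ½mv²
v = x√(k/m) = 0.59 × √(3400/4.3) = 16.59 m/s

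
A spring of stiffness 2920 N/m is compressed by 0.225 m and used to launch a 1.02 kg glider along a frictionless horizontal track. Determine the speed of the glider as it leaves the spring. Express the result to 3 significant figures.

v = 12.0 m/s

Spring PE converts entirely to kinetic energy: ½kx² = ½mv²
v = x√(k/m) = 0.225 × √(2920/1.02) = 12.04 m/s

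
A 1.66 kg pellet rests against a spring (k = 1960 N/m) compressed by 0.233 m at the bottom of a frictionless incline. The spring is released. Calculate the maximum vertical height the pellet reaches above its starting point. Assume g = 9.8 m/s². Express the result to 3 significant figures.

All spring PE becomes gravitational PE at the highest point: ½kx² = mgh
h = kx²/(2mg) = (1960)(0.233)²/(2 × 1.66 × 9.8) = 3.270 m

h = 3.27 m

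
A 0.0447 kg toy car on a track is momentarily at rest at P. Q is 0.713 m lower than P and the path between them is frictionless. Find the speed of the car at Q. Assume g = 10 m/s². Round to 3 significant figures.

v = 3.78 m/s

By conservation of mechanical energy, mgh = ½mv²
The mass cancels from both sides.
v = √(2gh) = √(2 × 10 × 0.713) = √14.260 = 3.776 m/s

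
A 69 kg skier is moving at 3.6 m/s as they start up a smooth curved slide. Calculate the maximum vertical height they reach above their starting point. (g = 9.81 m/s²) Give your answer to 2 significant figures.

Setting KE at the bottom equal to PE gained: ½mv² = mgh
h = v²/(2g) = 3.6²/(2 × 9.81) = 0.6606 m

h = 0.66 m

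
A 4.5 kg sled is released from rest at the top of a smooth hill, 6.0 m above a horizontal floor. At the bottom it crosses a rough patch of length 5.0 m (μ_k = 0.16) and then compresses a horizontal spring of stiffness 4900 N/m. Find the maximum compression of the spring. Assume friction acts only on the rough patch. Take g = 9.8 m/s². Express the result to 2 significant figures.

Initial energy: E₁ = mgh = (4.5)(9.8)(6.0) = 264.60 J
Friction removes W_f = μ_k mg d = (0.16)(4.5)(9.8)(5.0) = 35.28 J
Energy reaching the spring: E = 264.60 − 35.28 = 229.32 J
At max compression ½kx² = E ⇒ x = √(2E/k) = √(2 × 229.32/4900) = 0.3059 m

x = 0.31 m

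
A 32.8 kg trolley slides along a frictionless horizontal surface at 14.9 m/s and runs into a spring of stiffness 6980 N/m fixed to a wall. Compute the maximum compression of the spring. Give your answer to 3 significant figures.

All KE is stored as spring PE at maximum compression: ½mv² = ½kx²
x = v√(m/k) = 14.9 × √(32.8/6980) = 1.021 m

x = 1.02 m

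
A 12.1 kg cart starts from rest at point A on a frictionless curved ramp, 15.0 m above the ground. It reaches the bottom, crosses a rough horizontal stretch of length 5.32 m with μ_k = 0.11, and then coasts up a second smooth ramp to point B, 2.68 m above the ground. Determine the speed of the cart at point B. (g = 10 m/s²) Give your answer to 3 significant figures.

v = 15.3 m/s

Energy at A: mgh₁ = (12.1)(10)(15.0) = 1815.0 J
Friction loss: W_f = μ_k mg d = 70.81 J
At B: ½mv² + mgh₂ = mgh₁ − W_f
½mv² = 1815.0 − 70.81 − 324.28 = 1419.9 J
v = √(2 × 1419.9/12.1) = 15.32 m/s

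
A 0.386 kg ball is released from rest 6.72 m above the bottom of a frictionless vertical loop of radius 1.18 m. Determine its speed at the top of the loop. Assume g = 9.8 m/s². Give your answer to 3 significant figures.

Energy conservation: mgh = ½mv_top² + mg(2r)
v_top² = 2g(h − 2r) = 2(9.8)(6.72 − 2.360) = 85.46
v_top = 9.244 m/s

v = 9.24 m/s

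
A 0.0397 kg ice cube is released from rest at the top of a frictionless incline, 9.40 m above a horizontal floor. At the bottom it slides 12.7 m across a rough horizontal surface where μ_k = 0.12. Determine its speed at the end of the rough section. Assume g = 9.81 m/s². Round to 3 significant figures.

Energy at the top = energy at the end + work done against friction:
mgh = ½mv² + μ_k m g d
W_f = μ_k mg d = (0.12)(0.0397)(9.81)(12.7) = 0.5935 J
½mv² = mgh − W_f = 3.6609 − 0.5935 = 3.0674 J
v = √(2 × 3.0674/0.0397) = 12.43 m/s

v = 12.4 m/s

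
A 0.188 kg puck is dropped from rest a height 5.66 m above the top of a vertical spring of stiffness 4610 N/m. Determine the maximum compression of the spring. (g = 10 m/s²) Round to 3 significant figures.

Measuring PE from the top of the relaxed spring, at max compression the puck has dropped H + x with zero KE, so:
mg(H + x) = ½kx²
½(4610)x² − (0.188)(10)x − (0.188)(10)(5.66) = 0
2305x² − 1.880x − 10.64 = 0
x = [1.880 + √(3.534 + 98108)]/(2 × 2305) = 0.06835 m

x = 0.0684 m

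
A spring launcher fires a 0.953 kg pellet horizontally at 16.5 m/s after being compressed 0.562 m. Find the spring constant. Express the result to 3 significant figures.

Energy stored in the spring equals the launch KE: ½kx² = ½mv²
k = mv²/x² = (0.953)(16.5)²/(0.562)² = 821.5 N/m

k = 821 N/m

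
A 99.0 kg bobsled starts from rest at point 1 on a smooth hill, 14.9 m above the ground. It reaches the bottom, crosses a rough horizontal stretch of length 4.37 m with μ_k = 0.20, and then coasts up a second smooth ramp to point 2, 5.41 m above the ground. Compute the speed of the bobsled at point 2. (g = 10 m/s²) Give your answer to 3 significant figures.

Energy at 1: mgh₁ = (99.0)(10)(14.9) = 14751 J
Friction loss: W_f = μ_k mg d = 865.3 J
At 2: ½mv² + mgh₂ = mgh₁ − W_f
½mv² = 14751 − 865.3 − 5355.9 = 8529.8 J
v = √(2 × 8529.8/99.0) = 13.13 m/s

v = 13.1 m/s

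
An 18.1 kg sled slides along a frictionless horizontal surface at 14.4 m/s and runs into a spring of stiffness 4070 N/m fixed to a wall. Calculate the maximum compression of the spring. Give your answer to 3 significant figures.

x = 0.960 m

At max compression the sled is momentarily at rest: ½mv² = ½kx²
x = v√(m/k) = 14.4 × √(18.1/4070) = 0.9603 m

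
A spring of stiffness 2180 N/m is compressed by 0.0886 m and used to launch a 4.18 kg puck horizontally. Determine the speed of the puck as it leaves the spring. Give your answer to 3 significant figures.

Conservation of energy: ½kx² = ½mv²
v = x√(k/m) = 0.0886 × √(2180/4.18) = 2.023 m/s

v = 2.02 m/s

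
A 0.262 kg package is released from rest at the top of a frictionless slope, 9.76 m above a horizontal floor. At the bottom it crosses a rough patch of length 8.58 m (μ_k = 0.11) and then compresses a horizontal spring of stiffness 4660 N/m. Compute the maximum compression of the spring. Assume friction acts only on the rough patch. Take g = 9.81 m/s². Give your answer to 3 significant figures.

x = 0.0986 m

Initial energy: E₁ = mgh = (0.262)(9.81)(9.76) = 25.085 J
Friction removes W_f = μ_k mg d = (0.11)(0.262)(9.81)(8.58) = 2.426 J
Energy reaching the spring: E = 25.085 − 2.426 = 22.660 J
At max compression ½kx² = E ⇒ x = √(2E/k) = √(2 × 22.660/4660) = 0.09862 m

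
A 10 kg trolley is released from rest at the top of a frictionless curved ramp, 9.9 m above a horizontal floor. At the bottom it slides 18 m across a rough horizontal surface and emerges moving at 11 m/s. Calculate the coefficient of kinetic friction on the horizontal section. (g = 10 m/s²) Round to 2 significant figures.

Applying the work–energy principle:
mgh = ½mv² + μ_k m g d
mgh = 990.00 J; ½mv² = 605.00 J
W_f = 990.00 − 605.00 = 385.0 J
μ_k = W_f/(mg·d) = 385.0/(100.0 × 18) = 0.2139

μ_k = 0.21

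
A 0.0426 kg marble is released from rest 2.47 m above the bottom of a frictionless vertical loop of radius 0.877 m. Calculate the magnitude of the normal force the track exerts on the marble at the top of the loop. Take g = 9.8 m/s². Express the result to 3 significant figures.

N = 0.264 N

Energy from release to top (height 2r): mgh = ½mv_top² + mg(2r)
v_top² = 2g(h − 2r) = 2(9.8)(2.47 − 1.754) = 14.034 m²/s²
At the top, both N and weight point toward the centre: N + mg = mv_top²/r
N = m(v_top²/r − g) = 0.0426(14.034/0.877 − 9.8) = 0.2642 N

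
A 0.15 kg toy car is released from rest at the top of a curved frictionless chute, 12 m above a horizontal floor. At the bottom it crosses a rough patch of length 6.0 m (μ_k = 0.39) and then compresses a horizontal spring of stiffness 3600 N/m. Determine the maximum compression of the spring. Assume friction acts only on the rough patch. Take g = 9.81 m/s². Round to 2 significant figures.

x = 0.089 m

Initial energy: E₁ = mgh = (0.15)(9.81)(12) = 17.658 J
Friction removes W_f = μ_k mg d = (0.39)(0.15)(9.81)(6.0) = 3.443 J
Energy reaching the spring: E = 17.658 − 3.443 = 14.215 J
At max compression ½kx² = E ⇒ x = √(2E/k) = √(2 × 14.215/3600) = 0.08887 m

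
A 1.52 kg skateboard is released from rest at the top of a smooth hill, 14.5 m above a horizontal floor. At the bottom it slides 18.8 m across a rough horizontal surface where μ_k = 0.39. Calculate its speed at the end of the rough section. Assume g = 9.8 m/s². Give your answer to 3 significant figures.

v = 11.9 m/s

Energy bookkeeping (friction removes W_f = μ_k N d):
mgh = ½mv² + μ_k m g d
W_f = μ_k mg d = (0.39)(1.52)(9.8)(18.8) = 109.2 J
½mv² = mgh − W_f = 215.99 − 109.2 = 106.77 J
v = √(2 × 106.77/1.52) = 11.85 m/s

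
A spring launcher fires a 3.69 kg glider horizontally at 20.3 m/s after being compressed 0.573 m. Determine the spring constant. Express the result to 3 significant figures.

½kx² = ½mv²
k = mv²/x² = (3.69)(20.3)²/(0.573)² = 4631 N/m

k = 4630 N/m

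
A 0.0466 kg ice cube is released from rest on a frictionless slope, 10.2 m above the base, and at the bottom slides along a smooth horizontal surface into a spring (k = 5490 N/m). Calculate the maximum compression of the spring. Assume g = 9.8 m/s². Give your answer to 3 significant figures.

At max compression the cube is momentarily at rest: mgh = ½kx²
x = √(2mgh/k) = √(2 × 0.0466 × 9.8 × 10.2 / 5490) = 0.04119 m

x = 0.0412 m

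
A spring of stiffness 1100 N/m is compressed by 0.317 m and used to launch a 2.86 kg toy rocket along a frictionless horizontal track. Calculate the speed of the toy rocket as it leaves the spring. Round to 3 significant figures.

v = 6.22 m/s

Spring PE converts entirely to kinetic energy: ½kx² = ½mv²
v = x√(k/m) = 0.317 × √(1100/2.86) = 6.217 m/s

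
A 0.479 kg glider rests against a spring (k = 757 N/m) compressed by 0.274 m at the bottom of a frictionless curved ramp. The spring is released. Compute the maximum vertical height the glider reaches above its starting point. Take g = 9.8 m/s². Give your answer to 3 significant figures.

h = 6.05 m

All spring PE becomes gravitational PE at the highest point: ½kx² = mgh
h = kx²/(2mg) = (757)(0.274)²/(2 × 0.479 × 9.8) = 6.053 m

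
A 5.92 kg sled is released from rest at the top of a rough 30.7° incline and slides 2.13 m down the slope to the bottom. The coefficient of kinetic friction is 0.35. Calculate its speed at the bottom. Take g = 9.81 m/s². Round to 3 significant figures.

v = 2.96 m/s

Work–energy: mg(L sinθ) − μ_k(mg cosθ)L = ½mv²
mgh = mgL sinθ = (5.92)(9.81)(2.13)sin30.7° = 63.154 J
W_f = μ_k mg cosθ · L = (0.35)(5.92)(9.81)cos30.7°·2.13 = 37.23 J
½mv² = 63.154 − 37.23 = 25.927 J
v = √(2 × 25.927/5.92) = 2.960 m/s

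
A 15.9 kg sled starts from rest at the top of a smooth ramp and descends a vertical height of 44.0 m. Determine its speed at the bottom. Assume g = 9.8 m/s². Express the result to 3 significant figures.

Energy conservation between the two points: mgh = ½mv²
The mass cancels from both sides.
v = √(2gh) = √(2 × 9.8 × 44.0) = √862.40 = 29.37 m/s

v = 29.4 m/s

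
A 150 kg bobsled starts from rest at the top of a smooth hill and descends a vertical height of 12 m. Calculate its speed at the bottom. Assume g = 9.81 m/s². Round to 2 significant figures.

Energy conservation between the two points: mgh = ½mv²
The mass cancels from both sides.
v = √(2gh) = √(2 × 9.81 × 12) = √235.44 = 15.34 m/s

v = 15 m/s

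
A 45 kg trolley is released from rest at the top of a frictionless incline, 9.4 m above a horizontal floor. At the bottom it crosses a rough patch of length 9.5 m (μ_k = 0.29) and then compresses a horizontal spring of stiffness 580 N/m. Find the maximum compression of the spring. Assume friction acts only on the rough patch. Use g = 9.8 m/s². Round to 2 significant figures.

x = 3.2 m

Initial energy: E₁ = mgh = (45)(9.8)(9.4) = 4145.4 J
Friction removes W_f = μ_k mg d = (0.29)(45)(9.8)(9.5) = 1215 J
Energy reaching the spring: E = 4145.4 − 1215 = 2930.4 J
At max compression ½kx² = E ⇒ x = √(2E/k) = √(2 × 2930.4/580) = 3.179 m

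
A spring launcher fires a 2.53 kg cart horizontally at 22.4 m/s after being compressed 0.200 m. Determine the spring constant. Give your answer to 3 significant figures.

k = 31700 N/m

Spring PE at full compression equals KE at release: ½kx² = ½mv²
k = mv²/x² = (2.53)(22.4)²/(0.200)² = 31736 N/m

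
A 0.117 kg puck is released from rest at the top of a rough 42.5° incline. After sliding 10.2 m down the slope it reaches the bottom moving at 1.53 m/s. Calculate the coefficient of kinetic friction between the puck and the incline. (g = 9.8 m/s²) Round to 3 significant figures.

μ_k = 0.900

The energy dissipated by friction is the PE lost minus the KE gained:
mgL sinθ = 7.9012 J; ½mv² = 0.13694 J
W_f = 7.9012 − 0.13694 = 7.764 J
μ_k = W_f/(mg cosθ · L) = 7.764/(0.8454 × 10.2) = 0.9004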